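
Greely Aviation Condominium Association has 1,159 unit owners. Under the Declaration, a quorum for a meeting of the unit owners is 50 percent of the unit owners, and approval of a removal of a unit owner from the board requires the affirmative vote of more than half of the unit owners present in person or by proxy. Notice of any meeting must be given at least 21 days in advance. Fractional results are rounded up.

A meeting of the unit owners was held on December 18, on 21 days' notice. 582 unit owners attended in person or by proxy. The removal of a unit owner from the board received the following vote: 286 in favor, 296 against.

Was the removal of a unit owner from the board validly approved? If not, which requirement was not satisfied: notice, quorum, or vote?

Notice: 21 days given; 21 required. Satisfied.
Quorum: 50% of 1,159 = 579.50, rounded up to 580; 582 present. Satisfied.
Vote: requires a majority of those present (582); a majority of 582 is 292, so 292 needed; 286 in favor. Not satisfied.

Invalid — vote requirement not satisfied.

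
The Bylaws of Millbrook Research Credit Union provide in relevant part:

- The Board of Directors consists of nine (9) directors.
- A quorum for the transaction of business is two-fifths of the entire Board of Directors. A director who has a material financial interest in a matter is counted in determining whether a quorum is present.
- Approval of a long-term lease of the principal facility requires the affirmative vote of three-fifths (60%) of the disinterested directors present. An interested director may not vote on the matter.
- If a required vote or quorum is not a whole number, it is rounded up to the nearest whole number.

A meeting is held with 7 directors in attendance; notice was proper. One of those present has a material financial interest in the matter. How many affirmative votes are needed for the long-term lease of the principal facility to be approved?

The long-term lease of the principal facility requires three-fifths of the disinterested directors present (7 − 1 = 6).
3/5 of 6 = 3.60, rounded up to 4.

4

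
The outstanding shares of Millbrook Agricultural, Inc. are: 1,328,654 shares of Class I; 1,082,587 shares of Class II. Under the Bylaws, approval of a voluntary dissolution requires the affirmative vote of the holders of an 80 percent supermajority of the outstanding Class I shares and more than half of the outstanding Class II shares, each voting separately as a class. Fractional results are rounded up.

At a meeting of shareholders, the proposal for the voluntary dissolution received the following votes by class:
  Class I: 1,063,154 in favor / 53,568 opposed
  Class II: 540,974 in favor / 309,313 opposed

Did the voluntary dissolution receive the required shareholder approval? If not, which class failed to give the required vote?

Class I: 4/5 of 1328654 = 1062923.20, rounded up to 1062924; 1,062,924 required, 1,063,154 in favor — approved.
Class II: a majority of 1082587 is 541294; 541,294 required, 540,974 in favor — not approved.

Not approved — the Class II shares did not give the required vote.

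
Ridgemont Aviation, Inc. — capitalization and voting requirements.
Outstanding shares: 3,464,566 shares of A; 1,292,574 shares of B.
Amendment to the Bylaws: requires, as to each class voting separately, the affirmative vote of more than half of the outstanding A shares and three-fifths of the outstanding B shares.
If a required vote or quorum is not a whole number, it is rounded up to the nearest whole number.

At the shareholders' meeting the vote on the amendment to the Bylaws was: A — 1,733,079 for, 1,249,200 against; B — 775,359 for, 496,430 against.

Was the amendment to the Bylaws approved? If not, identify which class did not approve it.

A: a majority of 3464566 is 1732284; 1,732,284 required, 1,733,079 in favor — approved.
B: 3/5 of 1292574 = 775544.40, rounded up to 775545; 775,545 required, 775,359 in favor — not approved.

Not approved — the B shares did not give the required vote.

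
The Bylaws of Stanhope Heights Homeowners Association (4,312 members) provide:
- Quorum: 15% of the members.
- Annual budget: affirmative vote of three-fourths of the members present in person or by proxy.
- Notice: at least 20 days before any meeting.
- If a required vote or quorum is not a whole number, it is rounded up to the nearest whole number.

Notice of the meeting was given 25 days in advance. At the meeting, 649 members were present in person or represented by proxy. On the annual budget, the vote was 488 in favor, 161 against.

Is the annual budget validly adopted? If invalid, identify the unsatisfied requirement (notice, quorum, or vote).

Valid — all requirements satisfied.

Notice: 25 days given; 20 required. Satisfied.
Quorum: 15% of 4,312 = 646.80, rounded up to 647; 649 present. Satisfied.
Vote: requires three-fourths of those present (649); 3/4 of 649 = 486.75, rounded up to 487, so 487 needed; 488 in favor. Satisfied.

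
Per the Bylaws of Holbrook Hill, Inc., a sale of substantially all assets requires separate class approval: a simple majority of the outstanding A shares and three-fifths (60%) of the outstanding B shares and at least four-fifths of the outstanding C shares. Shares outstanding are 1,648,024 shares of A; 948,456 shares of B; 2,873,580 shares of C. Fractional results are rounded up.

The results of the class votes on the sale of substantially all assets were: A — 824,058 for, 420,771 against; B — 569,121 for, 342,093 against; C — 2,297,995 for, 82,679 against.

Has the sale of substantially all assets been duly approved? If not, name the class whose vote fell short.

Not approved — the C shares did not give the required vote.

A: a majority of 1648024 is 824013; 824,013 required, 824,058 in favor — approved.
B: 3/5 of 948456 = 569073.60, rounded up to 569074; 569,074 required, 569,121 in favor — approved.
C: 4/5 of 2873580 = 2298864; 2,298,864 required, 2,297,995 in favor — not approved.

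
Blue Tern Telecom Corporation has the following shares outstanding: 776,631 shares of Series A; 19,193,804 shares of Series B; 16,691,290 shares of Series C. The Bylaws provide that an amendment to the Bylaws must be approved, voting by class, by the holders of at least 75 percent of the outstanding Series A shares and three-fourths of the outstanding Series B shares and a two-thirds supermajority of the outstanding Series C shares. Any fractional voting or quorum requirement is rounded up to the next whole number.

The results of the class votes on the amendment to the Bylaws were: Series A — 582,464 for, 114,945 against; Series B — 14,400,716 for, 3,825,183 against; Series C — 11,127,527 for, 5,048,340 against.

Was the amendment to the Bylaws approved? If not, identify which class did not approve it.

Not approved — the Series A shares did not give the required vote.

Series A: 3/4 of 776631 = 582473.25, rounded up to 582474; 582,474 required, 582,464 in favor — not approved.
Series B: 3/4 of 19193804 = 14395353; 14,395,353 required, 14,400,716 in favor — approved.
Series C: 2/3 of 16691290 = 11127526.67, rounded up to 11127527; 11,127,527 required, 11,127,527 in favor — approved.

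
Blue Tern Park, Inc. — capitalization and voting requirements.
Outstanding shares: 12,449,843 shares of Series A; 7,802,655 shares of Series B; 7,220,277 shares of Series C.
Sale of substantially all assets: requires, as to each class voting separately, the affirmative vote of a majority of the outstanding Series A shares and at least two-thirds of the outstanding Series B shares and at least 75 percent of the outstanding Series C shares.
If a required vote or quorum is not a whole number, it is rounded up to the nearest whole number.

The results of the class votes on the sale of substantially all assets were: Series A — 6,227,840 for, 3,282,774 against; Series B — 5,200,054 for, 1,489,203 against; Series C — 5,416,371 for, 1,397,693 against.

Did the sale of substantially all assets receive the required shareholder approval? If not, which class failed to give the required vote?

Not approved — the Series B shares did not give the required vote.

Series A: a majority of 12449843 is 6224922; 6,224,922 required, 6,227,840 in favor — approved.
Series B: 2/3 of 7802655 = 5201770; 5,201,770 required, 5,200,054 in favor — not approved.
Series C: 3/4 of 7220277 = 5415207.75, rounded up to 5415208; 5,415,208 required, 5,416,371 in favor — approved.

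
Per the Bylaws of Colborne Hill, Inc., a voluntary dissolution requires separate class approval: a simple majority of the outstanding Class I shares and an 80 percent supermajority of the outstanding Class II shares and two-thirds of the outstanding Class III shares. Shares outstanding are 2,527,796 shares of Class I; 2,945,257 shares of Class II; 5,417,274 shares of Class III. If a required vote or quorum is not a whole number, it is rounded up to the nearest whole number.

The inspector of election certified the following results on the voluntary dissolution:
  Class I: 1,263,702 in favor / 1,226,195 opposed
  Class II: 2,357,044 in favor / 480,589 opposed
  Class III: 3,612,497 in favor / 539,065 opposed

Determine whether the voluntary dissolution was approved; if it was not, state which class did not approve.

Class I: a majority of 2527796 is 1263899; 1,263,899 required, 1,263,702 in favor — not approved.
Class II: 4/5 of 2945257 = 2356205.60, rounded up to 2356206; 2,356,206 required, 2,357,044 in favor — approved.
Class III: 2/3 of 5417274 = 3611516; 3,611,516 required, 3,612,497 in favor — approved.

Not approved — the Class I shares did not give the required vote.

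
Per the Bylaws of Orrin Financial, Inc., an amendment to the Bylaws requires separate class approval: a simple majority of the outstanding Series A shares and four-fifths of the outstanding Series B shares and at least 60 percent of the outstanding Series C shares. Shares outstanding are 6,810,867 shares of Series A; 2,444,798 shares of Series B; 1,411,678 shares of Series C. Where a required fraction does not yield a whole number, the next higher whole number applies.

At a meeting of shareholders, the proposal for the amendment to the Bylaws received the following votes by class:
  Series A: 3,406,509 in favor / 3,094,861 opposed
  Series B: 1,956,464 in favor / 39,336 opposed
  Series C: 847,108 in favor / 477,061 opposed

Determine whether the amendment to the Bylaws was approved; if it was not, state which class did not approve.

Approved — every class gave the required vote.

Series A: a majority of 6810867 is 3405434; 3,405,434 required, 3,406,509 in favor — approved.
Series B: 4/5 of 2444798 = 1955838.40, rounded up to 1955839; 1,955,839 required, 1,956,464 in favor — approved.
Series C: 3/5 of 1411678 = 847006.80, rounded up to 847007; 847,007 required, 847,108 in favor — approved.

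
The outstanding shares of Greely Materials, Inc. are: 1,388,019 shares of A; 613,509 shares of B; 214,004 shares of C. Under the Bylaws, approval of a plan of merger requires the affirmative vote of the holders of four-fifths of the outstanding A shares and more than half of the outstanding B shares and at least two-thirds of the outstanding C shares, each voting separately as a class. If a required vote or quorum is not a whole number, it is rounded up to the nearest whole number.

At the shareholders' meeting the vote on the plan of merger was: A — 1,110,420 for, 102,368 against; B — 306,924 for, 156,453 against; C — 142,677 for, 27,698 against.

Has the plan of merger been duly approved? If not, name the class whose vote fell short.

Approved — every class gave the required vote.

A: 4/5 of 1388019 = 1110415.20, rounded up to 1110416; 1,110,416 required, 1,110,420 in favor — approved.
B: a majority of 613509 is 306755; 306,755 required, 306,924 in favor — approved.
C: 2/3 of 214004 = 142669.33, rounded up to 142670; 142,670 required, 142,677 in favor — approved.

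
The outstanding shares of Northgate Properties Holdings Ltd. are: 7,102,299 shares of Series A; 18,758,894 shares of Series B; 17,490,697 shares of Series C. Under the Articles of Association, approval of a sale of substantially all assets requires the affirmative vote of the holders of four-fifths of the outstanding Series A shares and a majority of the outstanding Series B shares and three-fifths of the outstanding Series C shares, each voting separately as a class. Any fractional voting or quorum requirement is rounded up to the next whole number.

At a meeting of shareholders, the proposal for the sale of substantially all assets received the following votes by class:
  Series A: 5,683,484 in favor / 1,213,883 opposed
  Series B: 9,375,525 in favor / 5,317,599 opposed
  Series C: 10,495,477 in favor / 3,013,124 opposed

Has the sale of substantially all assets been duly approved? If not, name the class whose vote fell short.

Not approved — the Series B shares did not give the required vote.

Series A: 4/5 of 7102299 = 5681839.20, rounded up to 5681840; 5,681,840 required, 5,683,484 in favor — approved.
Series B: a majority of 18758894 is 9379448; 9,379,448 required, 9,375,525 in favor — not approved.
Series C: 3/5 of 17490697 = 10494418.20, rounded up to 10494419; 10,494,419 required, 10,495,477 in favor — approved.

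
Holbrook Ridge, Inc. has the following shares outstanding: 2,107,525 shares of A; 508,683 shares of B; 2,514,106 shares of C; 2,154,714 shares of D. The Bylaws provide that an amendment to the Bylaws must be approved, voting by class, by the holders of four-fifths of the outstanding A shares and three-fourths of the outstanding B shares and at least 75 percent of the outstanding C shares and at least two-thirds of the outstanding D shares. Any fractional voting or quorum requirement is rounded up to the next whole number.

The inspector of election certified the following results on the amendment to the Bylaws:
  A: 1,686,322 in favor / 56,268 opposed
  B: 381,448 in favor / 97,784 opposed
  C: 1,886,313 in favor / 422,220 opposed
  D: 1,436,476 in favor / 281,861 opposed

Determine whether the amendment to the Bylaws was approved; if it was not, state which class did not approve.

A: 4/5 of 2107525 = 1686020; 1,686,020 required, 1,686,322 in favor — approved.
B: 3/4 of 508683 = 381512.25, rounded up to 381513; 381,513 required, 381,448 in favor — not approved.
C: 3/4 of 2514106 = 1885579.50, rounded up to 1885580; 1,885,580 required, 1,886,313 in favor — approved.
D: 2/3 of 2154714 = 1436476; 1,436,476 required, 1,436,476 in favor — approved.

Not approved — the B shares did not give the required vote.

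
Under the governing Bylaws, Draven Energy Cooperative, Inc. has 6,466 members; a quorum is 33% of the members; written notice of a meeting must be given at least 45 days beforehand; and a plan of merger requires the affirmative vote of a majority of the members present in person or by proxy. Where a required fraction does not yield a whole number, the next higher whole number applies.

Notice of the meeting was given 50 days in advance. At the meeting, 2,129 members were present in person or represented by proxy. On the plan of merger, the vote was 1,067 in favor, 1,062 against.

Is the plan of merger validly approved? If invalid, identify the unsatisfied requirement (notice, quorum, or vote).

Invalid — quorum requirement not satisfied.

Notice: 50 days given; 45 required. Satisfied.
Quorum: 33% of 6,466 = 2,133.78, rounded up to 2,134; 2,129 present. Not satisfied.
Vote: requires a majority of those present (2,129); a majority of 2129 is 1065, so 1,065 needed; 1,067 in favor. Satisfied.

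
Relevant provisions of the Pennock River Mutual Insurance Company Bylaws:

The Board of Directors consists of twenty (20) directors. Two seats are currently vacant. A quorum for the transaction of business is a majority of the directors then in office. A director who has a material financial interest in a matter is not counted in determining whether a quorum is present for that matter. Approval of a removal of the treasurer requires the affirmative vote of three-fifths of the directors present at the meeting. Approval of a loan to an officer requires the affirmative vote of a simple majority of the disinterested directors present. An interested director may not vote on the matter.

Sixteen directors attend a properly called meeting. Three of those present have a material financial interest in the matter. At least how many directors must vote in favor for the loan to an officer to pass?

The loan to an officer requires a majority of the disinterested directors present (16 − 3 = 13).
A majority of 13 is 7.

7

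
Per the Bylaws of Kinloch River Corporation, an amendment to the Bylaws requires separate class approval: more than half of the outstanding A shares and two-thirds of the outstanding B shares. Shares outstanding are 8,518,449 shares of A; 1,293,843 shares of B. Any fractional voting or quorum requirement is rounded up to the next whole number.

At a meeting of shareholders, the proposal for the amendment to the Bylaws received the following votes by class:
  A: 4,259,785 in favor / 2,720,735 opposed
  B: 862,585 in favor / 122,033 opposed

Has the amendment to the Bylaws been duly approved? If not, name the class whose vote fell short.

Approved — every class gave the required vote.

A: a majority of 8518449 is 4259225; 4,259,225 required, 4,259,785 in favor — approved.
B: 2/3 of 1293843 = 862562; 862,562 required, 862,585 in favor — approved.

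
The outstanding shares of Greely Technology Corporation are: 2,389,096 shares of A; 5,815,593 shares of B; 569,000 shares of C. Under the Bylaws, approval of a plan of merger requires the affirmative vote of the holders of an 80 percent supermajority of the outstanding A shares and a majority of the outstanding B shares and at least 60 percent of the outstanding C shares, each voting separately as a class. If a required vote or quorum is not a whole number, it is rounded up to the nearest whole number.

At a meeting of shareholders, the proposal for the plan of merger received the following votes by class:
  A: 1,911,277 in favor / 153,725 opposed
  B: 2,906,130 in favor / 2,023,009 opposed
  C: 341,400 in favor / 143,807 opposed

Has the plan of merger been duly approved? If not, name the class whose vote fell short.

A: 4/5 of 2389096 = 1911276.80, rounded up to 1911277; 1,911,277 required, 1,911,277 in favor — approved.
B: a majority of 5815593 is 2907797; 2,907,797 required, 2,906,130 in favor — not approved.
C: 3/5 of 569000 = 341400; 341,400 required, 341,400 in favor — approved.

Not approved — the B shares did not give the required vote.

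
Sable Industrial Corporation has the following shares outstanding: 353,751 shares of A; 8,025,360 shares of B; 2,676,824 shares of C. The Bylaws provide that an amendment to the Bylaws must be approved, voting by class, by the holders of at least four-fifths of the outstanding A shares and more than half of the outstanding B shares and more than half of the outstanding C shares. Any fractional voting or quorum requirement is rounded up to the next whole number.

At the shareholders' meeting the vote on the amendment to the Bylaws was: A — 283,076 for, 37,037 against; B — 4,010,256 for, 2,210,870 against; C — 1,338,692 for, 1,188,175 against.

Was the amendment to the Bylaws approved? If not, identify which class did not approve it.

A: 4/5 of 353751 = 283000.80, rounded up to 283001; 283,001 required, 283,076 in favor — approved.
B: a majority of 8025360 is 4012681; 4,012,681 required, 4,010,256 in favor — not approved.
C: a majority of 2676824 is 1338413; 1,338,413 required, 1,338,692 in favor — approved.

Not approved — the B shares did not give the required vote.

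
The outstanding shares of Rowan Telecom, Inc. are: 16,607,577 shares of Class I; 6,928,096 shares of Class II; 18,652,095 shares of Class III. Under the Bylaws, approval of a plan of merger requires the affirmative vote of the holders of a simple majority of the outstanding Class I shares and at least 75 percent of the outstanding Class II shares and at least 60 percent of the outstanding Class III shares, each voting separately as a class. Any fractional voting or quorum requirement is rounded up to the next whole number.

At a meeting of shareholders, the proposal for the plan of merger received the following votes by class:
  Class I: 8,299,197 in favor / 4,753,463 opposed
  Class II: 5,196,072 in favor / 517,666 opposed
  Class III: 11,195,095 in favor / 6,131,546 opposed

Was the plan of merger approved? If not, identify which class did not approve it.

Not approved — the Class I shares did not give the required vote.

Class I: a majority of 16607577 is 8303789; 8,303,789 required, 8,299,197 in favor — not approved.
Class II: 3/4 of 6928096 = 5196072; 5,196,072 required, 5,196,072 in favor — approved.
Class III: 3/5 of 18652095 = 11191257; 11,191,257 required, 11,195,095 in favor — approved.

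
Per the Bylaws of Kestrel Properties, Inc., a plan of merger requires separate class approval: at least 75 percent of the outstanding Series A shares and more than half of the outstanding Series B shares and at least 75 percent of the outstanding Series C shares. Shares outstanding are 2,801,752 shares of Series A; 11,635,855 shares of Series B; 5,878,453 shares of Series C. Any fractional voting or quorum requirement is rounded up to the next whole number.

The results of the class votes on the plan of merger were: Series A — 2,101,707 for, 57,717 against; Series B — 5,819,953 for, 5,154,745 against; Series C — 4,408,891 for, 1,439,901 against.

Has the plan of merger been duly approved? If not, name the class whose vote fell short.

Series A: 3/4 of 2801752 = 2101314; 2,101,314 required, 2,101,707 in favor — approved.
Series B: a majority of 11635855 is 5817928; 5,817,928 required, 5,819,953 in favor — approved.
Series C: 3/4 of 5878453 = 4408839.75, rounded up to 4408840; 4,408,840 required, 4,408,891 in favor — approved.

Approved — every class gave the required vote.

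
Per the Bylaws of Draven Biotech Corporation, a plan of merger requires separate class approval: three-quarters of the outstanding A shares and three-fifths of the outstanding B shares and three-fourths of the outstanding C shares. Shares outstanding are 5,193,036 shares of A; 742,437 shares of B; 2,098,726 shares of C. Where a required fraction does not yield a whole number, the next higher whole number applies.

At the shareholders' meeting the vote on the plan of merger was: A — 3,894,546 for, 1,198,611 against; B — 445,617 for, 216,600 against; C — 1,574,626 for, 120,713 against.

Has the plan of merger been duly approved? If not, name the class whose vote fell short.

A: 3/4 of 5193036 = 3894777; 3,894,777 required, 3,894,546 in favor — not approved.
B: 3/5 of 742437 = 445462.20, rounded up to 445463; 445,463 required, 445,617 in favor — approved.
C: 3/4 of 2098726 = 1574044.50, rounded up to 1574045; 1,574,045 required, 1,574,626 in favor — approved.

Not approved — the A shares did not give the required vote.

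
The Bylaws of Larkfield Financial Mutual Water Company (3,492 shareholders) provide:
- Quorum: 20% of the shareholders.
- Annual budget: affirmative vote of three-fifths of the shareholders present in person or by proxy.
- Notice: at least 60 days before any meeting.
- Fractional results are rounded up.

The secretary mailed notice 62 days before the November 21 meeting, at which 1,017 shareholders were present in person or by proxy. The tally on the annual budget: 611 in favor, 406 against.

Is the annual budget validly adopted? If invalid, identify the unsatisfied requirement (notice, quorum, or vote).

Valid — all requirements satisfied.

Notice: 62 days given; 60 required. Satisfied.
Quorum: 20% of 3,492 = 698.40, rounded up to 699; 1,017 present. Satisfied.
Vote: requires three-fifths of those present (1,017); 3/5 of 1017 = 610.20, rounded up to 611, so 611 needed; 611 in favor. Satisfied.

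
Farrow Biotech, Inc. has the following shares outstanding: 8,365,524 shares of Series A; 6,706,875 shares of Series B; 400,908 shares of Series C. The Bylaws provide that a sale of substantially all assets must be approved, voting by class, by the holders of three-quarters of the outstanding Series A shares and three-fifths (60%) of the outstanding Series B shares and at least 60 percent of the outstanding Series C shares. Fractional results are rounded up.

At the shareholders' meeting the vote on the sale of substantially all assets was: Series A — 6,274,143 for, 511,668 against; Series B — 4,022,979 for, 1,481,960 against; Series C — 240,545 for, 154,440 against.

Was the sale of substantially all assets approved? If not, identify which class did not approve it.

Series A: 3/4 of 8365524 = 6274143; 6,274,143 required, 6,274,143 in favor — approved.
Series B: 3/5 of 6706875 = 4024125; 4,024,125 required, 4,022,979 in favor — not approved.
Series C: 3/5 of 400908 = 240544.80, rounded up to 240545; 240,545 required, 240,545 in favor — approved.

Not approved — the Series B shares did not give the required vote.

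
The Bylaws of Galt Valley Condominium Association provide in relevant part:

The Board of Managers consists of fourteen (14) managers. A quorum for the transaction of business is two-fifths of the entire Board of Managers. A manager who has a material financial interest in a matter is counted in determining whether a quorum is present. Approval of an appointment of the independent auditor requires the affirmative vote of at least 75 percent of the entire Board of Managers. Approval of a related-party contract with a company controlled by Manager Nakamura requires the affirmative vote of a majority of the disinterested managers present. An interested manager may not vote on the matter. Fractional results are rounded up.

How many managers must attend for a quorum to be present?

6

2/5 of 14 = 5.60, rounded up to 6.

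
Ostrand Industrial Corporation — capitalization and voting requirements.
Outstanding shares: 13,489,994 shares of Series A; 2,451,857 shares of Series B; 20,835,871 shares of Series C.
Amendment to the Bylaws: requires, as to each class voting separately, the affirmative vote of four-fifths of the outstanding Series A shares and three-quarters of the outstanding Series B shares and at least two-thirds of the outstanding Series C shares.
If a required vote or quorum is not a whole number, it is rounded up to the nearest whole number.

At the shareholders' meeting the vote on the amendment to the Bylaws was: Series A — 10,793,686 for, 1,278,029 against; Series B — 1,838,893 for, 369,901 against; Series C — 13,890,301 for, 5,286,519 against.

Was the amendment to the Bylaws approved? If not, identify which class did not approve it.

Not approved — the Series C shares did not give the required vote.

Series A: 4/5 of 13489994 = 10791995.20, rounded up to 10791996; 10,791,996 required, 10,793,686 in favor — approved.
Series B: 3/4 of 2451857 = 1838892.75, rounded up to 1838893; 1,838,893 required, 1,838,893 in favor — approved.
Series C: 2/3 of 20835871 = 13890580.67, rounded up to 13890581; 13,890,581 required, 13,890,301 in favor — not approved.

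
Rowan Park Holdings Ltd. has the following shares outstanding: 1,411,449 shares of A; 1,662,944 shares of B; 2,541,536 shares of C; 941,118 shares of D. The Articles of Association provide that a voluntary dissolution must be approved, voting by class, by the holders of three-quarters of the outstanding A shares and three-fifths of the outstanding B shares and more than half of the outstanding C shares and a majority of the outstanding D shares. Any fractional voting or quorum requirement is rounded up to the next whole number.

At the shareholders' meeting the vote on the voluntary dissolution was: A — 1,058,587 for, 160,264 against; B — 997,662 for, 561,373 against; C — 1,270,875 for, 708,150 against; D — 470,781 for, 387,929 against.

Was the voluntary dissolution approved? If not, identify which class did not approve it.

Not approved — the B shares did not give the required vote.

A: 3/4 of 1411449 = 1058586.75, rounded up to 1058587; 1,058,587 required, 1,058,587 in favor — approved.
B: 3/5 of 1662944 = 997766.40, rounded up to 997767; 997,767 required, 997,662 in favor — not approved.
C: a majority of 2541536 is 1270769; 1,270,769 required, 1,270,875 in favor — approved.
D: a majority of 941118 is 470560; 470,560 required, 470,781 in favor — approved.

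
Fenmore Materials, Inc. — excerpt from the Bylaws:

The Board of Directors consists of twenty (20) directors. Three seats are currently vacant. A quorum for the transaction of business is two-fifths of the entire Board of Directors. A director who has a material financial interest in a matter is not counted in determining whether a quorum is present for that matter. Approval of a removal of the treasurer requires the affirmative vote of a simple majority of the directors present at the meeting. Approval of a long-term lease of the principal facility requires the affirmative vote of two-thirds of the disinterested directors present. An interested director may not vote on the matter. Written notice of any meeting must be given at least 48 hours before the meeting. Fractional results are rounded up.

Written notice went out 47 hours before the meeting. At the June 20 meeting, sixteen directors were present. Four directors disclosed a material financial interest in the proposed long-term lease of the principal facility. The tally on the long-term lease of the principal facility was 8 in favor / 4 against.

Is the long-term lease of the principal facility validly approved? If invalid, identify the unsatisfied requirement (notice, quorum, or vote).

Notice: 47 hours given; 48 required (47 < 48). Not satisfied.
Quorum: 16 present, but the 4 interested directors do not count, leaving 12. Quorum is 8. Satisfied.
Vote: the long-term lease of the principal facility requires two-thirds of the disinterested directors present (16 − 4 = 12). 2/3 of 12 = 8, so 8 affirmative votes are needed; 8 voted in favor. Satisfied.

Invalid — notice requirement not satisfied.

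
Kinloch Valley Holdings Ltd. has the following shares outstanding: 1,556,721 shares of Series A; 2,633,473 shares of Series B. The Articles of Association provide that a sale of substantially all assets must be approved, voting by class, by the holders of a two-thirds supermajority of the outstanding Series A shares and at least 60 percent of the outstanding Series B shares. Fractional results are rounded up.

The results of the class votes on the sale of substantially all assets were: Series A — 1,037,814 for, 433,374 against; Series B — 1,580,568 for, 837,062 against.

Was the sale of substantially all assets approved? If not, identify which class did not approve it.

Approved — every class gave the required vote.

Series A: 2/3 of 1556721 = 1037814; 1,037,814 required, 1,037,814 in favor — approved.
Series B: 3/5 of 2633473 = 1580083.80, rounded up to 1580084; 1,580,084 required, 1,580,568 in favor — approved.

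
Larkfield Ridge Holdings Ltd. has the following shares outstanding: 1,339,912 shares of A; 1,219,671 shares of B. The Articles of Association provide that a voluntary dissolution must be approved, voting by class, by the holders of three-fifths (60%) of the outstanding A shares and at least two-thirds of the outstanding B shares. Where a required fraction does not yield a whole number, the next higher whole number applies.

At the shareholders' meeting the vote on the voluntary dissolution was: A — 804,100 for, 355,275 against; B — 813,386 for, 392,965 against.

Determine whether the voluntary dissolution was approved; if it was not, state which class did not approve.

Approved — every class gave the required vote.

A: 3/5 of 1339912 = 803947.20, rounded up to 803948; 803,948 required, 804,100 in favor — approved.
B: 2/3 of 1219671 = 813114; 813,114 required, 813,386 in favor — approved.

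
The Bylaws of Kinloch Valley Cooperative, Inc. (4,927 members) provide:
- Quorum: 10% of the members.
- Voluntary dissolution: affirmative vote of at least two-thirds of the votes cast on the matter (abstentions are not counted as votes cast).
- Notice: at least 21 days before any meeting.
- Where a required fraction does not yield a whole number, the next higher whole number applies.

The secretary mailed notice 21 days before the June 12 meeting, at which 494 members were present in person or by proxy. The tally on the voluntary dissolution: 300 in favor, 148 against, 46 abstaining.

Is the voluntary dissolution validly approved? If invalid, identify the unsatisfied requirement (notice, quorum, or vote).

Notice: 21 days given; 21 required. Satisfied.
Quorum: 10% of 4,927 = 492.70, rounded up to 493; 494 present. Satisfied.
Vote: requires two-thirds of the votes cast (494 − 46 abstaining = 448); 2/3 of 448 = 298.67, rounded up to 299, so 299 needed; 300 in favor. Satisfied.

Valid — all requirements satisfied.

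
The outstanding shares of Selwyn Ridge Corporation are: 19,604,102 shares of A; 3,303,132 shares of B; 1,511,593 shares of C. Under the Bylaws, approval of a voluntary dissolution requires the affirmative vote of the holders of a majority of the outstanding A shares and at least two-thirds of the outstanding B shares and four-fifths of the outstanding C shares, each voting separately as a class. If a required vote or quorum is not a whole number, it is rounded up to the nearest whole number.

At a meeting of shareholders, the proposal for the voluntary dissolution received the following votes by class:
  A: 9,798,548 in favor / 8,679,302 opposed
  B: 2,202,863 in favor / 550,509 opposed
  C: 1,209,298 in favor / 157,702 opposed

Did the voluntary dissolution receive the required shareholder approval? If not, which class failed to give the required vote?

A: a majority of 19604102 is 9802052; 9,802,052 required, 9,798,548 in favor — not approved.
B: 2/3 of 3303132 = 2202088; 2,202,088 required, 2,202,863 in favor — approved.
C: 4/5 of 1511593 = 1209274.40, rounded up to 1209275; 1,209,275 required, 1,209,298 in favor — approved.

Not approved — the A shares did not give the required vote.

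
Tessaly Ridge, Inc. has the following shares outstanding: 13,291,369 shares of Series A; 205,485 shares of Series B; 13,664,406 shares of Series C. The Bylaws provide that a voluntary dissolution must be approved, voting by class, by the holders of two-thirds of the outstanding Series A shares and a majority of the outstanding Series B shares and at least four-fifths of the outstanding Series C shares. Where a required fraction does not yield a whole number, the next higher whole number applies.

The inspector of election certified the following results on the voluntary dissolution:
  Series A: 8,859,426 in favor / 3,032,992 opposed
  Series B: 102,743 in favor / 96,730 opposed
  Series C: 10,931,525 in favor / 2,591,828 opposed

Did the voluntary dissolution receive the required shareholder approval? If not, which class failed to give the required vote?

Not approved — the Series A shares did not give the required vote.

Series A: 2/3 of 13291369 = 8860912.67, rounded up to 8860913; 8,860,913 required, 8,859,426 in favor — not approved.
Series B: a majority of 205485 is 102743; 102,743 required, 102,743 in favor — approved.
Series C: 4/5 of 13664406 = 10931524.80, rounded up to 10931525; 10,931,525 required, 10,931,525 in favor — approved.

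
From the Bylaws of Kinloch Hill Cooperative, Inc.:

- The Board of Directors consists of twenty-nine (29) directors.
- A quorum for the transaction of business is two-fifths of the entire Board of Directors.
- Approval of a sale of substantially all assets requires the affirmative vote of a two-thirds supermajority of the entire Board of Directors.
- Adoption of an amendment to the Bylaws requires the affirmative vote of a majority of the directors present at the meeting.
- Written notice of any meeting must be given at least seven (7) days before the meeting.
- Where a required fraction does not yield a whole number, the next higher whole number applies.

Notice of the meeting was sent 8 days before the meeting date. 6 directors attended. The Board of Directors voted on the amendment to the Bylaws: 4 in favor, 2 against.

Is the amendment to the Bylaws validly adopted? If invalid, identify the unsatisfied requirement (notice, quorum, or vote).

Notice: 8 days given; 7 required (8 ≥ 7). Satisfied.
Quorum: 6 present; quorum is 12. Not satisfied.
Vote: the amendment to the Bylaws requires a majority of the directors present (6). A majority of 6 is 4, so 4 affirmative votes are needed; 4 voted in favor. Satisfied. (Moot — without a quorum no business can be validly transacted.)

Invalid — quorum requirement not satisfied.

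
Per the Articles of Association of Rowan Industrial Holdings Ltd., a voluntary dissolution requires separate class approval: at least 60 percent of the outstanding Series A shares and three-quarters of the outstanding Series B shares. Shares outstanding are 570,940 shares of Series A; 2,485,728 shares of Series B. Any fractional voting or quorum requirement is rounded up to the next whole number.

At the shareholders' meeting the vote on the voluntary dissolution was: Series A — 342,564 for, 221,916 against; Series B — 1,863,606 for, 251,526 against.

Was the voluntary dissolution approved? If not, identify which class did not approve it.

Series A: 3/5 of 570940 = 342564; 342,564 required, 342,564 in favor — approved.
Series B: 3/4 of 2485728 = 1864296; 1,864,296 required, 1,863,606 in favor — not approved.

Not approved — the Series B shares did not give the required vote.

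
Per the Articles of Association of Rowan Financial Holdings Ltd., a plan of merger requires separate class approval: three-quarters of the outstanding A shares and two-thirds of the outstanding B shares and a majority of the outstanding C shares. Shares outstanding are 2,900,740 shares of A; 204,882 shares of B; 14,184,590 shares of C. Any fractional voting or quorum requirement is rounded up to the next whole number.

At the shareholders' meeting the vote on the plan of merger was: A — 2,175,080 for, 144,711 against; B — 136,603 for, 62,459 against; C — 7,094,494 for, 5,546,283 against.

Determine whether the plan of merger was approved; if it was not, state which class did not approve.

Not approved — the A shares did not give the required vote.

A: 3/4 of 2900740 = 2175555; 2,175,555 required, 2,175,080 in favor — not approved.
B: 2/3 of 204882 = 136588; 136,588 required, 136,603 in favor — approved.
C: a majority of 14184590 is 7092296; 7,092,296 required, 7,094,494 in favor — approved.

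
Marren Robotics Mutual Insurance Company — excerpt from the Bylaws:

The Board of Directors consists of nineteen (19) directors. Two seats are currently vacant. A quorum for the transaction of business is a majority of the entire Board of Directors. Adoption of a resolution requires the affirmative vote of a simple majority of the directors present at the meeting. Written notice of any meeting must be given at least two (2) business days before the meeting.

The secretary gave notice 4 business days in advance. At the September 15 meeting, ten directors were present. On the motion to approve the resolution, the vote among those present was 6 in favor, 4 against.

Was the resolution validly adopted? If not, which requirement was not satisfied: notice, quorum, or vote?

Valid — all requirements satisfied.

Notice: 4 business days given; 2 required (4 ≥ 2). Satisfied.
Quorum: 10 present; quorum is 10. Satisfied.
Vote: the resolution requires a majority of the directors present (10). A majority of 10 is 6, so 6 affirmative votes are needed; 6 voted in favor. Satisfied.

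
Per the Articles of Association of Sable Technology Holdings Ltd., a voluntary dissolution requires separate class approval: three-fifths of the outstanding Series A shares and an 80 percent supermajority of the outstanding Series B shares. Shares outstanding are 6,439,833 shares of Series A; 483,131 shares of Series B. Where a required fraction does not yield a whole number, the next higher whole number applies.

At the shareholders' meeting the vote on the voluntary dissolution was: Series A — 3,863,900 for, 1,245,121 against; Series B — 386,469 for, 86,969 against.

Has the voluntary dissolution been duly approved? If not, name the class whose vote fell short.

Series A: 3/5 of 6439833 = 3863899.80, rounded up to 3863900; 3,863,900 required, 3,863,900 in favor — approved.
Series B: 4/5 of 483131 = 386504.80, rounded up to 386505; 386,505 required, 386,469 in favor — not approved.

Not approved — the Series B shares did not give the required vote.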